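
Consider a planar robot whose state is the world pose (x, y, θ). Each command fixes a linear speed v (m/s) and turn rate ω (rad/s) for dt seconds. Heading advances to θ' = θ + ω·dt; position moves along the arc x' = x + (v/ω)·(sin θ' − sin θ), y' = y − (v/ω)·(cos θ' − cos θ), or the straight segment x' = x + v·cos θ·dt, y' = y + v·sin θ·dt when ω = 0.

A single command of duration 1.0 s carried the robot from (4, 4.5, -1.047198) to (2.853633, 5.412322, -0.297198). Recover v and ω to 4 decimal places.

Δθ = -0.297198 − -1.047198 = 0.750000
ω = Δθ/dt = 0.750000/1.0 = 0.7500
R = Δx/(sin θ' − sin θ) = -2.0000
v = R·ω = -2.0000·0.7500 = -1.5000

v = -1.5000, ω = 0.7500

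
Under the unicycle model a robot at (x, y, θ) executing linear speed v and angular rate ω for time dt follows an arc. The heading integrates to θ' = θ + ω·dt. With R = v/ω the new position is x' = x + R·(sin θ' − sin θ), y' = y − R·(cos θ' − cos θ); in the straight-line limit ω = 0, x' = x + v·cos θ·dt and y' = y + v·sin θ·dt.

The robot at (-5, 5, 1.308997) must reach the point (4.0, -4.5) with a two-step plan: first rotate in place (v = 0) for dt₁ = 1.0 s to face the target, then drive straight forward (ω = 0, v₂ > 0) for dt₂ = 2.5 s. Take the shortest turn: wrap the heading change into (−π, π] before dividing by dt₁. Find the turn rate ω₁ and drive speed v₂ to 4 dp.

heading to target = atan2(-4.5−5, 4−-5) = -0.8124
Δθ = wrap(-0.8124 − 1.3090) = -2.1214; ω₁ = Δθ/dt₁ = -2.1214
distance = √((4−-5)² + (-4.5−5)²) = 13.0863; v₂ = distance/dt₂ = 5.2345

ω₁ = -2.1214, v₂ = 5.2345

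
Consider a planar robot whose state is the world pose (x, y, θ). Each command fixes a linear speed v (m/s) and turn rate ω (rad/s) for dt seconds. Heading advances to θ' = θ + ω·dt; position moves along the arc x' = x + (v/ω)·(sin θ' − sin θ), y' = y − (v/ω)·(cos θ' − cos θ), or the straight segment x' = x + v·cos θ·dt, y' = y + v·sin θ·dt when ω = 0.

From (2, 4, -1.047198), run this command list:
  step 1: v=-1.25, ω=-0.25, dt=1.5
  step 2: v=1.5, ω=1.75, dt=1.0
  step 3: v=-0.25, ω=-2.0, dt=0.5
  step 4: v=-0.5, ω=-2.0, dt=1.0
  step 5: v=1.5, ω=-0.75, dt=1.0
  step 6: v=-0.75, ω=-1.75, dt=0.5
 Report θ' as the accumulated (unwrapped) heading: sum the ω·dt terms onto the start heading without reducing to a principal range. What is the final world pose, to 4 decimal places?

(1.2483, 5.1372, -4.2972)

step 1: θ'=-1.4222 (R=5.0000) → pose (1.3852, 5.7597, -1.4222)
step 2: θ'=0.3278 (R=0.8571) → pose (2.5089, 5.0751, 0.3278)
step 3: θ'=-0.6722 (R=0.1250) → pose (2.3908, 5.0957, -0.6722)
step 4: θ'=-2.6722 (R=0.2500) → pose (2.4334, 5.5142, -2.6722)
step 5: θ'=-3.4222 (R=-2.0000) → pose (0.9748, 5.3762, -3.4222)
step 6: θ'=-4.2972 (R=0.4286) → pose (1.2483, 5.1372, -4.2972)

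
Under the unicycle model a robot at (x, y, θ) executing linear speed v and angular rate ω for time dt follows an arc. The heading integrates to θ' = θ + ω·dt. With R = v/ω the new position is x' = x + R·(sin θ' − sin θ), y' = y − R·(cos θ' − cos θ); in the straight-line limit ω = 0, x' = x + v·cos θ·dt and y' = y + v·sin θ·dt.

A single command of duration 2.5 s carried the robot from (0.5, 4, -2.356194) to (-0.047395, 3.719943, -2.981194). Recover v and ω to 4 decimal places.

Δθ = -2.981194 − -2.356194 = -0.625000
ω = Δθ/dt = -0.625000/2.5 = -0.2500
R = Δx/(sin θ' − sin θ) = -1.0000
v = R·ω = -1.0000·-0.2500 = 0.2500

v = 0.2500, ω = -0.2500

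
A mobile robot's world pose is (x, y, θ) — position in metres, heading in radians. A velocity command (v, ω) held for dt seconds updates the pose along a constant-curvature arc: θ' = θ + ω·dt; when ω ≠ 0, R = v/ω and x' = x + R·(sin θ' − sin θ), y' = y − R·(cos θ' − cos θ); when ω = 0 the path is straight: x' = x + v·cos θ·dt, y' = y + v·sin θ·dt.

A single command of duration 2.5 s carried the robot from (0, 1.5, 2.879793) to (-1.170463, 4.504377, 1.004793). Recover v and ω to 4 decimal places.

Δθ = 1.004793 − 2.879793 = -1.875000
ω = Δθ/dt = -1.875000/2.5 = -0.7500
R = −Δy/(cos θ' − cos θ) = -2.0000
v = R·ω = -2.0000·-0.7500 = 1.5000

v = 1.5000, ω = -0.7500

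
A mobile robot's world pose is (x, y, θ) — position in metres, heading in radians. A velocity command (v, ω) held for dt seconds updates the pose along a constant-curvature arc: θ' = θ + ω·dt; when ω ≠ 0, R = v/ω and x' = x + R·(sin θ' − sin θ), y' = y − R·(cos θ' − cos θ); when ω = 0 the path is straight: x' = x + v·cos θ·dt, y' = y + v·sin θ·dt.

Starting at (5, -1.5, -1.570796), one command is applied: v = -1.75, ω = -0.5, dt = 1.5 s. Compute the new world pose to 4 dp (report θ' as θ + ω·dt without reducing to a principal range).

(5.9391, 0.8857, -2.3208)

θ' = -1.5708 + -0.5·1.5 = -2.3208
R = v/ω = -1.75/-0.5 = 3.5000
x' = 5 + 3.5000·(sin -2.3208 − sin -1.5708) = 5.9391
y' = -1.5 − 3.5000·(cos -2.3208 − cos -1.5708) = 0.8857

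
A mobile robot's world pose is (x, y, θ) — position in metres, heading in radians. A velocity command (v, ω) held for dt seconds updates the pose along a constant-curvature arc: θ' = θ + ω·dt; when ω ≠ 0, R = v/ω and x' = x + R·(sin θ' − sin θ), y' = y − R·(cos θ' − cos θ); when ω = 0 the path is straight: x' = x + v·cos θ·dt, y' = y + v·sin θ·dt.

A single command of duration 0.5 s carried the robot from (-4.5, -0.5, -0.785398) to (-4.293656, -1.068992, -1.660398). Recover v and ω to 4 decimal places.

v = 1.2500, ω = -1.7500

Δθ = -1.660398 − -0.785398 = -0.875000
ω = Δθ/dt = -0.875000/0.5 = -1.7500
R = −Δy/(cos θ' − cos θ) = -0.7143
v = R·ω = -0.7143·-1.7500 = 1.2500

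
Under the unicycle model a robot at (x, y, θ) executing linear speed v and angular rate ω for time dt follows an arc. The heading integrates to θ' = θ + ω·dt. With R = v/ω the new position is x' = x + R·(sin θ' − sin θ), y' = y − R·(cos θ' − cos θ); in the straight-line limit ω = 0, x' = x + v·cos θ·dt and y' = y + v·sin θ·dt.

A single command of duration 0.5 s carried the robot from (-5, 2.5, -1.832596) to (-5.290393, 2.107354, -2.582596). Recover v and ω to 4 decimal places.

Δθ = -2.582596 − -1.832596 = -0.750000
ω = Δθ/dt = -0.750000/0.5 = -1.5000
R = −Δy/(cos θ' − cos θ) = -0.6667
v = R·ω = -0.6667·-1.5000 = 1.0000

v = 1.0000, ω = -1.5000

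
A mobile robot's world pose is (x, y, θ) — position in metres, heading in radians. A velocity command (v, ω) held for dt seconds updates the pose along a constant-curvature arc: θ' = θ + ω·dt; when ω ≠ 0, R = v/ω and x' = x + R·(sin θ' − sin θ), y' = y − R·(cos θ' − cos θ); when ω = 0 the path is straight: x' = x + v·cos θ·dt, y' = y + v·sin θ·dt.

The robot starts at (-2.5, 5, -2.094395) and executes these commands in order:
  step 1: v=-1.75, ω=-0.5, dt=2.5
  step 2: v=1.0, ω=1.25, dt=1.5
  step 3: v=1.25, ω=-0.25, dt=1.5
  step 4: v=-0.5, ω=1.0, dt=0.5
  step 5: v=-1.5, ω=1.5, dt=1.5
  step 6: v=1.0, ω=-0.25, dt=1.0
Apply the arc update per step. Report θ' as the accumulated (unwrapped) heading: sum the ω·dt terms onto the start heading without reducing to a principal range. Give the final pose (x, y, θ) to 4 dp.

(-0.9281, 5.2985, 0.6556)

step 1: θ'=-3.3444 (R=3.5000) → pose (1.2360, 6.6783, -3.3444)
step 2: θ'=-1.4694 (R=0.8000) → pose (0.2790, 5.8137, -1.4694)
step 3: θ'=-1.8444 (R=-5.0000) → pose (0.1187, 3.9566, -1.8444)
step 4: θ'=-1.3444 (R=-0.5000) → pose (0.1246, 4.2039, -1.3444)
step 5: θ'=0.9056 (R=-1.0000) → pose (-1.6367, 4.5966, 0.9056)
step 6: θ'=0.6556 (R=-4.0000) → pose (-0.9281, 5.2985, 0.6556)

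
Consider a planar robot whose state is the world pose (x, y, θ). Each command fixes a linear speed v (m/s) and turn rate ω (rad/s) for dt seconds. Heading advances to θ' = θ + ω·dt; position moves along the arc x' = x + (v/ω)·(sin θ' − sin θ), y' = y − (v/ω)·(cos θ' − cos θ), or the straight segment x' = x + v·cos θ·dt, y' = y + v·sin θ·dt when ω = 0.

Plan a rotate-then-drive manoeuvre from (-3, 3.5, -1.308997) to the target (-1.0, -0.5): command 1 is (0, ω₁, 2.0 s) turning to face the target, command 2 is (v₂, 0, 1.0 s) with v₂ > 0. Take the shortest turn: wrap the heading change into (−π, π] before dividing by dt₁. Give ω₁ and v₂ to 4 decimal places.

ω₁ = 0.1009, v₂ = 4.4721

heading to target = atan2(-0.5−3.5, -1−-3) = -1.1071
Δθ = wrap(-1.1071 − -1.3090) = 0.2018; ω₁ = Δθ/dt₁ = 0.1009
distance = √((-1−-3)² + (-0.5−3.5)²) = 4.4721; v₂ = distance/dt₂ = 4.4721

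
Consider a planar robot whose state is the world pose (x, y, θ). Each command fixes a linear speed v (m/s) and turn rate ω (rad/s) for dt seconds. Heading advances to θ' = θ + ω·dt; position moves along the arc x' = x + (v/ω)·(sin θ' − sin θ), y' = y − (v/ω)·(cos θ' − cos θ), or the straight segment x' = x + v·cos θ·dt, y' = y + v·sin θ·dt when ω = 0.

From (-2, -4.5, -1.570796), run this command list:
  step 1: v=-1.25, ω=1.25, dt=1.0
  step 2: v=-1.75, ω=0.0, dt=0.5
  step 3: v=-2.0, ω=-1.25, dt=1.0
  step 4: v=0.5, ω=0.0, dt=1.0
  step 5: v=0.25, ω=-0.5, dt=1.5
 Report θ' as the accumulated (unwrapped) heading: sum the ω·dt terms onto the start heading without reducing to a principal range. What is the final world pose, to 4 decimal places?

(-4.7447, -2.5976, -2.3208)

step 1: θ'=-0.3208 (R=-1.0000) → pose (-2.6847, -3.5510, -0.3208)
step 2: θ'=-0.3208 (straight) → pose (-3.5150, -3.2751, -0.3208)
step 3: θ'=-1.5708 (R=1.6000) → pose (-4.6105, -1.7567, -1.5708)
step 4: θ'=-1.5708 (straight) → pose (-4.6105, -2.2567, -1.5708)
step 5: θ'=-2.3208 (R=-0.5000) → pose (-4.7447, -2.5976, -2.3208)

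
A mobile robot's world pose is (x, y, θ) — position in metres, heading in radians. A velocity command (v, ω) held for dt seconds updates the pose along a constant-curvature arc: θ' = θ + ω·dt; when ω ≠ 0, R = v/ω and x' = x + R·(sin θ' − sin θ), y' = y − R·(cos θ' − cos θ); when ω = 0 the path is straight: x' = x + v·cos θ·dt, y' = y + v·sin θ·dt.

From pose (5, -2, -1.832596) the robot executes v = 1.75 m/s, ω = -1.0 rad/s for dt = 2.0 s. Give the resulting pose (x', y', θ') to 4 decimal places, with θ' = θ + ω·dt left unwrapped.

(2.1943, -2.8956, -3.8326)

θ' = -1.8326 + -1.0·2.0 = -3.8326
R = v/ω = 1.75/-1.0 = -1.7500
x' = 5 + -1.7500·(sin -3.8326 − sin -1.8326) = 2.1943
y' = -2 − -1.7500·(cos -3.8326 − cos -1.8326) = -2.8956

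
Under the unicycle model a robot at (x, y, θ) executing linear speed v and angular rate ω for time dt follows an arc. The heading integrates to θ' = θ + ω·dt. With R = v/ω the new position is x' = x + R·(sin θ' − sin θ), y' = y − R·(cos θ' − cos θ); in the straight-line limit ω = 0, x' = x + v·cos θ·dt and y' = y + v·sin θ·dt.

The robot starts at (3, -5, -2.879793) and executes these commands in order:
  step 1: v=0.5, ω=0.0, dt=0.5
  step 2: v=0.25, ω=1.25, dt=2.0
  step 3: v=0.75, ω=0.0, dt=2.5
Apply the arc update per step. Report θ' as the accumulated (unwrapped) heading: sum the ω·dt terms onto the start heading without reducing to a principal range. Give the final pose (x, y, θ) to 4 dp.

(4.4775, -6.1388, -0.3798)

step 1: θ'=-2.8798 (straight) → pose (2.7585, -5.0647, -2.8798)
step 2: θ'=-0.3798 (R=0.2000) → pose (2.7361, -5.4436, -0.3798)
step 3: θ'=-0.3798 (straight) → pose (4.4775, -6.1388, -0.3798)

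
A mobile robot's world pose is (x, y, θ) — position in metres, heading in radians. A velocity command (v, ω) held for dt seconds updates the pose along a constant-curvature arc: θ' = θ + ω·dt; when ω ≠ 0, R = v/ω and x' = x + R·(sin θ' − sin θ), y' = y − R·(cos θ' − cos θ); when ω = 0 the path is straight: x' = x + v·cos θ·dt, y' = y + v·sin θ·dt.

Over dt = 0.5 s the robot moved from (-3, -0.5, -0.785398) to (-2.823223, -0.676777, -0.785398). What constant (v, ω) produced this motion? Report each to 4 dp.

Δθ = -0.785398 − -0.785398 = 0.000000
ω = Δθ/dt = 0.000000/0.5 = 0.0000
ω = 0 → v = (Δx·cos θ + Δy·sin θ)/dt = 0.5000

v = 0.5000, ω = 0.0000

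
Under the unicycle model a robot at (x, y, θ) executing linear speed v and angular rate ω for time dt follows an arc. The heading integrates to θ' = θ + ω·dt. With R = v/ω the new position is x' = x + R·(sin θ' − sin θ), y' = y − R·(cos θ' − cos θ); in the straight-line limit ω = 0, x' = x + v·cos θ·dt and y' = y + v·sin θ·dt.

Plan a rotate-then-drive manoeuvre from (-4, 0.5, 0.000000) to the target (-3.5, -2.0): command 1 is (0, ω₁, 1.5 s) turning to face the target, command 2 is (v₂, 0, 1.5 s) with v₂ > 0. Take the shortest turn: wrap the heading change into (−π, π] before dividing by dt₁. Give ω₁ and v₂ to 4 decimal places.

heading to target = atan2(-2−0.5, -3.5−-4) = -1.3734
Δθ = wrap(-1.3734 − 0.0000) = -1.3734; ω₁ = Δθ/dt₁ = -0.9156
distance = √((-3.5−-4)² + (-2−0.5)²) = 2.5495; v₂ = distance/dt₂ = 1.6997

ω₁ = -0.9156, v₂ = 1.6997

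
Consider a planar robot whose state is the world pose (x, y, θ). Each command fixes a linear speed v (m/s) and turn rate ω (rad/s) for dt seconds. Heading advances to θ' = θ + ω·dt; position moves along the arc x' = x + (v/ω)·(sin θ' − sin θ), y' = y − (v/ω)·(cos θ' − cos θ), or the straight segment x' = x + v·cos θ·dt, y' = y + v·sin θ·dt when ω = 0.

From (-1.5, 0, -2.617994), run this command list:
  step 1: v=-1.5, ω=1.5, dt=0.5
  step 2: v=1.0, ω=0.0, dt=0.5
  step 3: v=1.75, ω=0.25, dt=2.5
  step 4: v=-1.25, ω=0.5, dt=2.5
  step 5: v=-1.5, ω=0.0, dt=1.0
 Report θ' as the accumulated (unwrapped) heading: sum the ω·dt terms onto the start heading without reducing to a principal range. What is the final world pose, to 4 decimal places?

step 1: θ'=-1.8680 (R=-1.0000) → pose (-1.0438, 0.5732, -1.8680)
step 2: θ'=-1.8680 (straight) → pose (-1.1903, 0.0951, -1.8680)
step 3: θ'=-1.2430 (R=7.0000) → pose (-1.1244, -4.2085, -1.2430)
step 4: θ'=0.0070 (R=-2.5000) → pose (-3.5088, -2.5135, 0.0070)
step 5: θ'=0.0070 (straight) → pose (-5.0088, -2.5240, 0.0070)

(-5.0088, -2.5240, 0.0070)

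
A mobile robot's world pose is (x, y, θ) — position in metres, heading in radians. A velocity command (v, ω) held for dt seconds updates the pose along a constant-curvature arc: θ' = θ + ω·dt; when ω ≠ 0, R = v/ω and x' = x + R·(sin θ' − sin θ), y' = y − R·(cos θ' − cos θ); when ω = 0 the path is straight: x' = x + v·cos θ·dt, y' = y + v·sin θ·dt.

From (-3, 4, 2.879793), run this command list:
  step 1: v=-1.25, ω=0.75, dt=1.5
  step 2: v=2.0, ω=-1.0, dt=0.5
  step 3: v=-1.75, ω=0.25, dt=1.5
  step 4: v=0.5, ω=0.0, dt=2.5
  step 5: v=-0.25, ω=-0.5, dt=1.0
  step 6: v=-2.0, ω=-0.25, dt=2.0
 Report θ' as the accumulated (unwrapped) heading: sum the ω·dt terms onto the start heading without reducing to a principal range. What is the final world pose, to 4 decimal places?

step 1: θ'=4.0048 (R=-1.6667) → pose (-1.3021, 4.5265, 4.0048)
step 2: θ'=3.5048 (R=-2.0000) → pose (-2.1114, 3.9570, 3.5048)
step 3: θ'=3.8798 (R=-7.0000) → pose (0.1124, 5.3226, 3.8798)
step 4: θ'=3.8798 (straight) → pose (-0.8122, 4.4814, 3.8798)
step 5: θ'=3.3798 (R=0.5000) → pose (-0.5937, 4.5974, 3.3798)
step 6: θ'=2.8798 (R=8.0000) → pose (3.3645, 4.5507, 2.8798)

(3.3645, 4.5507, 2.8798)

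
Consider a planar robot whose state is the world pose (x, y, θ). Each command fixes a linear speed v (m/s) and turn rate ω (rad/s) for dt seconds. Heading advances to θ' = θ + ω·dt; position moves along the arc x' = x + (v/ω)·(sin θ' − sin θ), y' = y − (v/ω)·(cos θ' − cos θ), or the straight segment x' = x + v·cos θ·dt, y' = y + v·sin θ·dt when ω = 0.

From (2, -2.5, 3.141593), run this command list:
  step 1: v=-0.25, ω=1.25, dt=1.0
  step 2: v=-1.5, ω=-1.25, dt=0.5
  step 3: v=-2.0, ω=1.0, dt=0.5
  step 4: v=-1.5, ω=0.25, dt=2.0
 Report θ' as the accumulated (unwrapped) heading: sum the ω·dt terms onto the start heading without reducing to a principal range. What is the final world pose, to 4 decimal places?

(3.8384, 1.9034, 4.7666)

step 1: θ'=4.3916 (R=-0.2000) → pose (2.1898, -2.3631, 4.3916)
step 2: θ'=3.7666 (R=1.2000) → pose (2.6265, -1.7683, 3.7666)
step 3: θ'=4.2666 (R=-2.0000) → pose (3.2608, -1.0087, 4.2666)
step 4: θ'=4.7666 (R=-6.0000) → pose (3.8384, 1.9034, 4.7666)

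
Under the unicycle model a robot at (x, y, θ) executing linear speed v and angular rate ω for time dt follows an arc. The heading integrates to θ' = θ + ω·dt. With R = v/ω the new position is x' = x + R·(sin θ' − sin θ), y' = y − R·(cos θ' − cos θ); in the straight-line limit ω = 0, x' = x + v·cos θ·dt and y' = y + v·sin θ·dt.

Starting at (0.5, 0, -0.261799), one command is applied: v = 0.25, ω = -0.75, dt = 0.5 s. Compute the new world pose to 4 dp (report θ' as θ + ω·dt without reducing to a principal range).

θ' = -0.2618 + -0.75·0.5 = -0.6368
R = v/ω = 0.25/-0.75 = -0.3333
x' = 0.5 + -0.3333·(sin -0.6368 − sin -0.2618) = 0.6119
y' = 0 − -0.3333·(cos -0.6368 − cos -0.2618) = -0.0540

(0.6119, -0.0540, -0.6368)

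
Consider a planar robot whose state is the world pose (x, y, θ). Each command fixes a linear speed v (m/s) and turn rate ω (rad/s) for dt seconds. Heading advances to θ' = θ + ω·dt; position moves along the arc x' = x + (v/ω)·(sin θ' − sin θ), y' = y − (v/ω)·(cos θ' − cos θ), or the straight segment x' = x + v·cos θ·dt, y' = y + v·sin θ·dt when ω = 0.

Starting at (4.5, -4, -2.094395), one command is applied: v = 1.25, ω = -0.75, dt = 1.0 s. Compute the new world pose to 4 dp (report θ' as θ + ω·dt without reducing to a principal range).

θ' = -2.0944 + -0.75·1.0 = -2.8444
R = v/ω = 1.25/-0.75 = -1.6667
x' = 4.5 + -1.6667·(sin -2.8444 − sin -2.0944) = 3.5447
y' = -4 − -1.6667·(cos -2.8444 − cos -2.0944) = -4.7603

(3.5447, -4.7603, -2.8444)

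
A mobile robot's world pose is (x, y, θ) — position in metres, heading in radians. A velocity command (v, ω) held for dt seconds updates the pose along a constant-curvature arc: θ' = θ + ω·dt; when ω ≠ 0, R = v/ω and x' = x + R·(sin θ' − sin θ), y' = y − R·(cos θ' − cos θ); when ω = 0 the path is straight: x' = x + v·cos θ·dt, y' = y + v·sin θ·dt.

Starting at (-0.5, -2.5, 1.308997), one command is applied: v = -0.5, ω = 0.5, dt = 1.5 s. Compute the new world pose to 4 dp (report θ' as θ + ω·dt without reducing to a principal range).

θ' = 1.3090 + 0.5·1.5 = 2.0590
R = v/ω = -0.5/0.5 = -1.0000
x' = -0.5 + -1.0000·(sin 2.0590 − sin 1.3090) = -0.4173
y' = -2.5 − -1.0000·(cos 2.0590 − cos 1.3090) = -3.2279

(-0.4173, -3.2279, 2.0590)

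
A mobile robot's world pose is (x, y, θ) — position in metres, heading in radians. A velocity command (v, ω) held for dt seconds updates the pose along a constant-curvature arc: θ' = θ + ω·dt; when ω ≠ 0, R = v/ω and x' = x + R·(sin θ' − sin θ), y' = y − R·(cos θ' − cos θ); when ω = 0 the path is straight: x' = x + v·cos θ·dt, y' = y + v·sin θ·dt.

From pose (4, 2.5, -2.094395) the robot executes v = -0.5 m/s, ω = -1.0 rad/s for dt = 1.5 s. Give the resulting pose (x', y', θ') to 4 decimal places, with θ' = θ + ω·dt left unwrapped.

θ' = -2.0944 + -1.0·1.5 = -3.5944
R = v/ω = -0.5/-1.0 = 0.5000
x' = 4 + 0.5000·(sin -3.5944 − sin -2.0944) = 4.6518
y' = 2.5 − 0.5000·(cos -3.5944 − cos -2.0944) = 2.6996

(4.6518, 2.6996, -3.5944)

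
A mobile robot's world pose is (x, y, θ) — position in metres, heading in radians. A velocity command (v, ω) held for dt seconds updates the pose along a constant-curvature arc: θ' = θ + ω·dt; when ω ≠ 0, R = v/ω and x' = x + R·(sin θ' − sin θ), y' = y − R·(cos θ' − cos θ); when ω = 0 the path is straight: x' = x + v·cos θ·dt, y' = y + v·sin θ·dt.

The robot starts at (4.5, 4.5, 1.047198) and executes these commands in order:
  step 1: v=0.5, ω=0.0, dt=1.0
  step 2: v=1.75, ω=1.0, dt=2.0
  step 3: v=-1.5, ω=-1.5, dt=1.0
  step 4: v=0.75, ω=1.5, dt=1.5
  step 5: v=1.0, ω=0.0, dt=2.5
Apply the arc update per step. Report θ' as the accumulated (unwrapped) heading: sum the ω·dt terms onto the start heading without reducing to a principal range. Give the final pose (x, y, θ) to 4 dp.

step 1: θ'=1.0472 (straight) → pose (4.7500, 4.9330, 1.0472)
step 2: θ'=3.0472 (R=1.7500) → pose (3.3994, 7.5502, 3.0472)
step 3: θ'=1.5472 (R=1.0000) → pose (4.3049, 6.5311, 1.5472)
step 4: θ'=3.7972 (R=0.5000) → pose (3.5002, 6.9392, 3.7972)
step 5: θ'=3.7972 (straight) → pose (1.5185, 5.4151, 3.7972)

(1.5185, 5.4151, 3.7972)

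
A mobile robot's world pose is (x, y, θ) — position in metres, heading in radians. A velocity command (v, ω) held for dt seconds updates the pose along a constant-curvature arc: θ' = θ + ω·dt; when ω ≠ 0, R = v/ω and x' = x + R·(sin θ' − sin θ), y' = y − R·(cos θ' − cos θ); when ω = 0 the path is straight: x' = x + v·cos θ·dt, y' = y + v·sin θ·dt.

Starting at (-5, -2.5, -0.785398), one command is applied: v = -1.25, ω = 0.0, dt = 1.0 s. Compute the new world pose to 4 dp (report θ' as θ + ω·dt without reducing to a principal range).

θ' = -0.7854 + 0.0·1.0 = -0.7854
ω = 0 → straight: x' = -5 + -1.25·cos(-0.7854)·1.0 = -5.8839
y' = -2.5 + -1.25·sin(-0.7854)·1.0 = -1.6161

(-5.8839, -1.6161, -0.7854)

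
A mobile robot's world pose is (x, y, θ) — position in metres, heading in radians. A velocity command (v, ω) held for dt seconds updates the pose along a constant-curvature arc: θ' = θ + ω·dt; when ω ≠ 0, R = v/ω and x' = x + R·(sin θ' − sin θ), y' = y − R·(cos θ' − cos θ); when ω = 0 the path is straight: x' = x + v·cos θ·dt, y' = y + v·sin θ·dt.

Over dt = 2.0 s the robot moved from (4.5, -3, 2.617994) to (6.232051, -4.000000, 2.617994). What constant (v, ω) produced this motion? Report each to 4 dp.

Δθ = 2.617994 − 2.617994 = 0.000000
ω = Δθ/dt = 0.000000/2.0 = 0.0000
ω = 0 → v = (Δx·cos θ + Δy·sin θ)/dt = -1.0000

v = -1.0000, ω = 0.0000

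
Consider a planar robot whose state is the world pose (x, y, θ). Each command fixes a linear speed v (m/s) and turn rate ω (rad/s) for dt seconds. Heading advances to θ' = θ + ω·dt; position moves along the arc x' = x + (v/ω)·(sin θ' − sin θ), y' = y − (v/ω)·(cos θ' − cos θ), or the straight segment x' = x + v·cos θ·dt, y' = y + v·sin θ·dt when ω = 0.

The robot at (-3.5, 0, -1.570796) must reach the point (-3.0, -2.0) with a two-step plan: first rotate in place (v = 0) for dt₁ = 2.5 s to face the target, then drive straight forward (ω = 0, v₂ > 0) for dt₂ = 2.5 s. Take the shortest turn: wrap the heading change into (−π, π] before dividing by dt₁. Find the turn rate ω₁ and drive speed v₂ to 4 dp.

ω₁ = 0.0980, v₂ = 0.8246

heading to target = atan2(-2−0, -3−-3.5) = -1.3258
Δθ = wrap(-1.3258 − -1.5708) = 0.2450; ω₁ = Δθ/dt₁ = 0.0980
distance = √((-3−-3.5)² + (-2−0)²) = 2.0616; v₂ = distance/dt₂ = 0.8246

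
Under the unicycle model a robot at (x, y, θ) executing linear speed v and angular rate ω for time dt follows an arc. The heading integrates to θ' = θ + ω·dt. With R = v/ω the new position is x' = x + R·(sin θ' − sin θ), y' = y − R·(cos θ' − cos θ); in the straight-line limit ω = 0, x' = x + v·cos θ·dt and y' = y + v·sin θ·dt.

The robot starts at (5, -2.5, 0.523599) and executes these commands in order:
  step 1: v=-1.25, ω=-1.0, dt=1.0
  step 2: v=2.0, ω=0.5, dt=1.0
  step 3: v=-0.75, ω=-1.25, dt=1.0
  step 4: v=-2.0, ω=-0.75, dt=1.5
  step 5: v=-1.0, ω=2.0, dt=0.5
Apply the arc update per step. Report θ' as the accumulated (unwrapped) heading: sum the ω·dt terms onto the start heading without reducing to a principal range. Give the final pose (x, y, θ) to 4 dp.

step 1: θ'=-0.4764 (R=1.2500) → pose (3.8018, -2.5283, -0.4764)
step 2: θ'=0.0236 (R=4.0000) → pose (5.7305, -2.9726, 0.0236)
step 3: θ'=-1.2264 (R=0.6000) → pose (5.1516, -2.5753, -1.2264)
step 4: θ'=-2.3514 (R=2.6667) → pose (5.7670, 0.2016, -2.3514)
step 5: θ'=-1.3514 (R=-0.5000) → pose (5.8998, 0.6623, -1.3514)

(5.8998, 0.6623, -1.3514)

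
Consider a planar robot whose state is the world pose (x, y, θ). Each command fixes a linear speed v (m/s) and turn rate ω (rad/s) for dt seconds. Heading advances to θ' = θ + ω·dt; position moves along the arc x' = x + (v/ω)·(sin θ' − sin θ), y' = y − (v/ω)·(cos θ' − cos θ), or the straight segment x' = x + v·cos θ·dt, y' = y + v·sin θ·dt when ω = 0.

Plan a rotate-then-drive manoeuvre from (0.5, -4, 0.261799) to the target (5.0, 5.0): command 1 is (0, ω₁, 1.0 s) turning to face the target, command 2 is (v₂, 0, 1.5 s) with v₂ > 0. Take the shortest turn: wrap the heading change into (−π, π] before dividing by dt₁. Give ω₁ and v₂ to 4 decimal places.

heading to target = atan2(5−-4, 5−0.5) = 1.1071
Δθ = wrap(1.1071 − 0.2618) = 0.8453; ω₁ = Δθ/dt₁ = 0.8453
distance = √((5−0.5)² + (5−-4)²) = 10.0623; v₂ = distance/dt₂ = 6.7082

ω₁ = 0.8453, v₂ = 6.7082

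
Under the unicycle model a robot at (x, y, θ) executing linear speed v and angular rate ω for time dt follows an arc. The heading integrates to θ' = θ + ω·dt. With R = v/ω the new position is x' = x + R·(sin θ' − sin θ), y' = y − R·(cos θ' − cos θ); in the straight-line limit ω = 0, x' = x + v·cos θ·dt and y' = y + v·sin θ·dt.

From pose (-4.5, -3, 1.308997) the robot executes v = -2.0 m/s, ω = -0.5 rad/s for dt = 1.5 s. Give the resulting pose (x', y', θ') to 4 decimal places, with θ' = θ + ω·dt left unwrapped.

θ' = 1.3090 + -0.5·1.5 = 0.5590
R = v/ω = -2.0/-0.5 = 4.0000
x' = -4.5 + 4.0000·(sin 0.5590 − sin 1.3090) = -6.2424
y' = -3 − 4.0000·(cos 0.5590 − cos 1.3090) = -5.3559

(-6.2424, -5.3559, 0.5590)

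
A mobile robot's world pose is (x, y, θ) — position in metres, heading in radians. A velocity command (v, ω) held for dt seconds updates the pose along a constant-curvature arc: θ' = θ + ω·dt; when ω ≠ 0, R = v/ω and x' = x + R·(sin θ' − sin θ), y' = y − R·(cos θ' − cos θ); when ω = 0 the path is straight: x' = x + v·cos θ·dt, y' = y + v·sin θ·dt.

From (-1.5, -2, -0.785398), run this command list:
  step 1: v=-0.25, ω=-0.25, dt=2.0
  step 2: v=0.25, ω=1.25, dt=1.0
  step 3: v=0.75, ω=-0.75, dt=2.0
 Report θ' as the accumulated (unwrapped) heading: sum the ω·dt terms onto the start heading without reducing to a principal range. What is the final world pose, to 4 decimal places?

(-0.6036, -2.6820, -1.5354)

step 1: θ'=-1.2854 (R=1.0000) → pose (-1.7524, -1.5744, -1.2854)
step 2: θ'=-0.0354 (R=0.2000) → pose (-1.5676, -1.7180, -0.0354)
step 3: θ'=-1.5354 (R=-1.0000) → pose (-0.6036, -2.6820, -1.5354)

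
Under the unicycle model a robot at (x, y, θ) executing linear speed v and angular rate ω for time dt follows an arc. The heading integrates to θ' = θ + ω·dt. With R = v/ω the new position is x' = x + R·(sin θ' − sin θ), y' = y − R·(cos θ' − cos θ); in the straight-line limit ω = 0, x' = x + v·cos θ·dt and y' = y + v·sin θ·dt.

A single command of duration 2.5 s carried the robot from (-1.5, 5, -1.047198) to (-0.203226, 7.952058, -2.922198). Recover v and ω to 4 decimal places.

Δθ = -2.922198 − -1.047198 = -1.875000
ω = Δθ/dt = -1.875000/2.5 = -0.7500
R = −Δy/(cos θ' − cos θ) = 2.0000
v = R·ω = 2.0000·-0.7500 = -1.5000

v = -1.5000, ω = -0.7500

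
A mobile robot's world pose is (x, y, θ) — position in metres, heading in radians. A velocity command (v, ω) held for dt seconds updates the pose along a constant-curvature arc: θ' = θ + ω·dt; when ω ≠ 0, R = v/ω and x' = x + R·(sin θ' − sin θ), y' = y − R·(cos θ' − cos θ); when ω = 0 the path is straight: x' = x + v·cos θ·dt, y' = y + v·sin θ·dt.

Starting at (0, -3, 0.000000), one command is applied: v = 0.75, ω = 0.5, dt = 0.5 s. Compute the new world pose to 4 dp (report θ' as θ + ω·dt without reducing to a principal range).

θ' = 0.0000 + 0.5·0.5 = 0.2500
R = v/ω = 0.75/0.5 = 1.5000
x' = 0 + 1.5000·(sin 0.2500 − sin 0.0000) = 0.3711
y' = -3 − 1.5000·(cos 0.2500 − cos 0.0000) = -2.9534

(0.3711, -2.9534, 0.2500)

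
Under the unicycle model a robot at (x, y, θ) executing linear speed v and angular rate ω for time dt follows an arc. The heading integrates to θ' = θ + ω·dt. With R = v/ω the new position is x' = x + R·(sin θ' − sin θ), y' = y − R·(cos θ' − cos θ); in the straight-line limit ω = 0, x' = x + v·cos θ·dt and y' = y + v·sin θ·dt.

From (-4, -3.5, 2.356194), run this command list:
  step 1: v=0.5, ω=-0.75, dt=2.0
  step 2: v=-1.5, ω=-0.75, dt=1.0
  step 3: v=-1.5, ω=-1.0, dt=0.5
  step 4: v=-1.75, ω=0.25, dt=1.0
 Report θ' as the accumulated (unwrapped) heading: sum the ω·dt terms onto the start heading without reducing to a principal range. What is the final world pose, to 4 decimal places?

(-7.7482, -2.6999, -0.1438)

step 1: θ'=0.8562 (R=-0.6667) → pose (-4.0322, -2.5917, 0.8562)
step 2: θ'=0.1062 (R=2.0000) → pose (-5.3309, -3.2698, 0.1062)
step 3: θ'=-0.3938 (R=1.5000) → pose (-6.0654, -3.1634, -0.3938)
step 4: θ'=-0.1438 (R=-7.0000) → pose (-7.7482, -2.6999, -0.1438)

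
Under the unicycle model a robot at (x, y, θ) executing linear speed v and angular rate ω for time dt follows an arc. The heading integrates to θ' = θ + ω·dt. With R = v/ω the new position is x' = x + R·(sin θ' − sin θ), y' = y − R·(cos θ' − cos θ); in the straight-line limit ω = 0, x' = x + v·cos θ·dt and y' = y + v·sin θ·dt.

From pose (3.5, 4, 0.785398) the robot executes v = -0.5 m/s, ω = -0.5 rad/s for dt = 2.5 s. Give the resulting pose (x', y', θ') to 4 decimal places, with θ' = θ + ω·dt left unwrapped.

(2.3448, 3.8131, -0.4646)

θ' = 0.7854 + -0.5·2.5 = -0.4646
R = v/ω = -0.5/-0.5 = 1.0000
x' = 3.5 + 1.0000·(sin -0.4646 − sin 0.7854) = 2.3448
y' = 4 − 1.0000·(cos -0.4646 − cos 0.7854) = 3.8131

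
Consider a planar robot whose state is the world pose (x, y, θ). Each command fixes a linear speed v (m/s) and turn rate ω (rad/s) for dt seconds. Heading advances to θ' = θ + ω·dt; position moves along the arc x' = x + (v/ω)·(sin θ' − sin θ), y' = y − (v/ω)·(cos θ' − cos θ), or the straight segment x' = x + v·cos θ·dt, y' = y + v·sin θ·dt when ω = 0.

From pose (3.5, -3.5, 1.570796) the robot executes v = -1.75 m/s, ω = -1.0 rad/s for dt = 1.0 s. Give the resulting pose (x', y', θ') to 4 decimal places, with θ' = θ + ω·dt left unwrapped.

(2.6955, -4.9726, 0.5708)

θ' = 1.5708 + -1.0·1.0 = 0.5708
R = v/ω = -1.75/-1.0 = 1.7500
x' = 3.5 + 1.7500·(sin 0.5708 − sin 1.5708) = 2.6955
y' = -3.5 − 1.7500·(cos 0.5708 − cos 1.5708) = -4.9726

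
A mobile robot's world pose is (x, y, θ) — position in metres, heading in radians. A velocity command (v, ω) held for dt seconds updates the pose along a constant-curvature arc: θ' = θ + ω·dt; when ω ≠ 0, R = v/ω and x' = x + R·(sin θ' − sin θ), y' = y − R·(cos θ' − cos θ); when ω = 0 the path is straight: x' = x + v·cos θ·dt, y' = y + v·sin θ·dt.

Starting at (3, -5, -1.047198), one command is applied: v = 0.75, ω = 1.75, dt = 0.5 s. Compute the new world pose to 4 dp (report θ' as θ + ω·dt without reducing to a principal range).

θ' = -1.0472 + 1.75·0.5 = -0.1722
R = v/ω = 0.75/1.75 = 0.4286
x' = 3 + 0.4286·(sin -0.1722 − sin -1.0472) = 3.2977
y' = -5 − 0.4286·(cos -0.1722 − cos -1.0472) = -5.2079

(3.2977, -5.2079, -0.1722)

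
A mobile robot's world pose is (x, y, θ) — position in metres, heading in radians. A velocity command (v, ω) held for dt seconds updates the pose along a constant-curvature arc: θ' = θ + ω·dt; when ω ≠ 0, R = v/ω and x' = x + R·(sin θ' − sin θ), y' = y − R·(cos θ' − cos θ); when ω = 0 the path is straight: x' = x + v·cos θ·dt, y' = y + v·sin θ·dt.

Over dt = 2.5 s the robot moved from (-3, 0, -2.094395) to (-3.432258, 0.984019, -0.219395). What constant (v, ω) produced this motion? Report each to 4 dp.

Δθ = -0.219395 − -2.094395 = 1.875000
ω = Δθ/dt = 1.875000/2.5 = 0.7500
R = −Δy/(cos θ' − cos θ) = -0.6667
v = R·ω = -0.6667·0.7500 = -0.5000

v = -0.5000, ω = 0.7500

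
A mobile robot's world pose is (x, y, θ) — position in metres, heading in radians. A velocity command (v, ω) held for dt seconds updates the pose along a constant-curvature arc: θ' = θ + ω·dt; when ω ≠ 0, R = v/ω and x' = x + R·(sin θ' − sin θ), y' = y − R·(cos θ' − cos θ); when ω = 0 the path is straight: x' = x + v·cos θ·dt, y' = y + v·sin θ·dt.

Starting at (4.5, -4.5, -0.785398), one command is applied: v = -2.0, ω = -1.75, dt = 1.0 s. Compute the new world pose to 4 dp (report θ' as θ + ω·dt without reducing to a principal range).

θ' = -0.7854 + -1.75·1.0 = -2.5354
R = v/ω = -2.0/-1.75 = 1.1429
x' = 4.5 + 1.1429·(sin -2.5354 − sin -0.7854) = 4.6570
y' = -4.5 − 1.1429·(cos -2.5354 − cos -0.7854) = -2.7527

(4.6570, -2.7527, -2.5354)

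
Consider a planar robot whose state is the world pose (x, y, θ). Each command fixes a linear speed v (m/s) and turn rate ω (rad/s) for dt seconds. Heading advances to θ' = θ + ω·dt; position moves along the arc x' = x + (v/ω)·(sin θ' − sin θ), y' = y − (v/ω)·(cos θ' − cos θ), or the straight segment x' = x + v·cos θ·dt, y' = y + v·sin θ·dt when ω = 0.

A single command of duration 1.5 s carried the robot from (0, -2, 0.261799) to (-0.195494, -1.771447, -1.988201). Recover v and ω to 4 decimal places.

Δθ = -1.988201 − 0.261799 = -2.250000
ω = Δθ/dt = -2.250000/1.5 = -1.5000
R = −Δy/(cos θ' − cos θ) = 0.1667
v = R·ω = 0.1667·-1.5000 = -0.2500

v = -0.2500, ω = -1.5000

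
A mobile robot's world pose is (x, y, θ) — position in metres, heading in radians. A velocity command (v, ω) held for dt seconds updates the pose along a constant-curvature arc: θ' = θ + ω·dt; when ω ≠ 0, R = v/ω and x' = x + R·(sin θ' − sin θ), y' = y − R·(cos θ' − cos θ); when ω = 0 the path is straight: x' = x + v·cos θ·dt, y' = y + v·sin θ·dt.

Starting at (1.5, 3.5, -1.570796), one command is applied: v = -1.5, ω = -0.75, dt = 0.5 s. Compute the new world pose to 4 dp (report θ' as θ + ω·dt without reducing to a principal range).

θ' = -1.5708 + -0.75·0.5 = -1.9458
R = v/ω = -1.5/-0.75 = 2.0000
x' = 1.5 + 2.0000·(sin -1.9458 − sin -1.5708) = 1.6390
y' = 3.5 − 2.0000·(cos -1.9458 − cos -1.5708) = 4.2325

(1.6390, 4.2325, -1.9458)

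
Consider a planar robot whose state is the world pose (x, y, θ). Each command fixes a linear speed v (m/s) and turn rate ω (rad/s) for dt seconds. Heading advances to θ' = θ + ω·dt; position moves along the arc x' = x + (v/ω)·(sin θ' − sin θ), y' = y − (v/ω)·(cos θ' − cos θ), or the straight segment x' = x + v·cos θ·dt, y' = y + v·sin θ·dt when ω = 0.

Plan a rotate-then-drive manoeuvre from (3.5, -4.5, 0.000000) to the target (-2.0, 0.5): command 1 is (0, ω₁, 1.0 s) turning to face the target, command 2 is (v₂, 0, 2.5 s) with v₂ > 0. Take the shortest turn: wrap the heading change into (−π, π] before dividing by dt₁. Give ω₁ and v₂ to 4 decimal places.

ω₁ = 2.4038, v₂ = 2.9732

heading to target = atan2(0.5−-4.5, -2−3.5) = 2.4038
Δθ = wrap(2.4038 − 0.0000) = 2.4038; ω₁ = Δθ/dt₁ = 2.4038
distance = √((-2−3.5)² + (0.5−-4.5)²) = 7.4330; v₂ = distance/dt₂ = 2.9732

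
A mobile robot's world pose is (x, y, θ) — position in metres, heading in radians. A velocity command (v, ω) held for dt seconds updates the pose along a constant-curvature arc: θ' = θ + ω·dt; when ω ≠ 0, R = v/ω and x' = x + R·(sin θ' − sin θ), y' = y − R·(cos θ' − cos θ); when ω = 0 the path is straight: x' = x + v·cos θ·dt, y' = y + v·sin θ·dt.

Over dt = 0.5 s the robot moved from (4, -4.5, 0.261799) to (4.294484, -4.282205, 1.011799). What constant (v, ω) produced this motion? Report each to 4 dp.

Δθ = 1.011799 − 0.261799 = 0.750000
ω = Δθ/dt = 0.750000/0.5 = 1.5000
R = Δx/(sin θ' − sin θ) = 0.5000
v = R·ω = 0.5000·1.5000 = 0.7500

v = 0.7500, ω = 1.5000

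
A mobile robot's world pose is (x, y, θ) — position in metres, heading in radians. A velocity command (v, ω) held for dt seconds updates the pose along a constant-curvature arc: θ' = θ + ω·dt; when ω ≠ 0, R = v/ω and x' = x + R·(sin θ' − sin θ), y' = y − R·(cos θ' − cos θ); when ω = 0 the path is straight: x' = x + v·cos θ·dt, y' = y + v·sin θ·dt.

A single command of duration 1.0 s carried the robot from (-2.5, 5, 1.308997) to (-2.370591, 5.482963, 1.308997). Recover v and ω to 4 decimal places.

Δθ = 1.308997 − 1.308997 = 0.000000
ω = Δθ/dt = 0.000000/1.0 = 0.0000
ω = 0 → v = (Δx·cos θ + Δy·sin θ)/dt = 0.5000

v = 0.5000, ω = 0.0000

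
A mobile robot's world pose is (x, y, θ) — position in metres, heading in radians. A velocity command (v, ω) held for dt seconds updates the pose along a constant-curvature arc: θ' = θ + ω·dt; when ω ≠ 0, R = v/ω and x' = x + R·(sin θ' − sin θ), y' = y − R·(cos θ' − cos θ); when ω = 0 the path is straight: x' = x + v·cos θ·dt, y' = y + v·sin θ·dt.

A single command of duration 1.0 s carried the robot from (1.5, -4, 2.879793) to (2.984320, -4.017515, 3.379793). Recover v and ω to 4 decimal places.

v = -1.5000, ω = 0.5000

Δθ = 3.379793 − 2.879793 = 0.500000
ω = Δθ/dt = 0.500000/1.0 = 0.5000
R = Δx/(sin θ' − sin θ) = -3.0000
v = R·ω = -3.0000·0.5000 = -1.5000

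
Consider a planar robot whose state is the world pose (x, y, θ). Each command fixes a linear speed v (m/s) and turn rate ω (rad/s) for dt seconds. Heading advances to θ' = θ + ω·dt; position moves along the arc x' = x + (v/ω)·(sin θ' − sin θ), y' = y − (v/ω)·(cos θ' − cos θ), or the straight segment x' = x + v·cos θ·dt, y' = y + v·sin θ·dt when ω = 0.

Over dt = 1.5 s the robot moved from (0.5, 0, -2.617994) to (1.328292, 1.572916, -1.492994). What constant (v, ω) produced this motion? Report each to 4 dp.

Δθ = -1.492994 − -2.617994 = 1.125000
ω = Δθ/dt = 1.125000/1.5 = 0.7500
R = −Δy/(cos θ' − cos θ) = -1.6667
v = R·ω = -1.6667·0.7500 = -1.2500

v = -1.2500, ω = 0.7500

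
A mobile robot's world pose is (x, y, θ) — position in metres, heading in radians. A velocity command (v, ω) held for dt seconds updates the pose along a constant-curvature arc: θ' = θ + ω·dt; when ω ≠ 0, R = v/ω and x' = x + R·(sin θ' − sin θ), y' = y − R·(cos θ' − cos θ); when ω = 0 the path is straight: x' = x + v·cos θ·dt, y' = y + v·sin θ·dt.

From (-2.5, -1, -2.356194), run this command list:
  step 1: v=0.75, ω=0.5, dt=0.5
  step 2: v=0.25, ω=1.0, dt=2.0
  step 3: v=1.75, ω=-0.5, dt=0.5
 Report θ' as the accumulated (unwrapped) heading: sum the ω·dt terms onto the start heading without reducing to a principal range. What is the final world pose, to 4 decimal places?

step 1: θ'=-2.1062 (R=1.5000) → pose (-2.7294, -1.2954, -2.1062)
step 2: θ'=-0.1062 (R=0.2500) → pose (-2.5409, -1.6715, -0.1062)
step 3: θ'=-0.3562 (R=-3.5000) → pose (-1.6914, -1.8715, -0.3562)

(-1.6914, -1.8715, -0.3562)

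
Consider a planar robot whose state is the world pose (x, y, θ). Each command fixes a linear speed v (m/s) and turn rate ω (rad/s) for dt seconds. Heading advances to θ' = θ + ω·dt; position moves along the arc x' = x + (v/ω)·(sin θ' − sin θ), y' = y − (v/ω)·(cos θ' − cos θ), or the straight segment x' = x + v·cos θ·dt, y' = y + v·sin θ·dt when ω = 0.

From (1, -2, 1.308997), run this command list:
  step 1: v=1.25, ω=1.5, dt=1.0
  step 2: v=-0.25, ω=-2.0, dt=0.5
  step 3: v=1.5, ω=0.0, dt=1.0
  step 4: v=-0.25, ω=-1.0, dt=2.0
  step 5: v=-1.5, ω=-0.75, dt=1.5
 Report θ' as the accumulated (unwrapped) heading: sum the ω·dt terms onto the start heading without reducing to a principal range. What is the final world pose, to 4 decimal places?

step 1: θ'=2.8090 (R=0.8333) → pose (0.4671, -0.9967, 2.8090)
step 2: θ'=1.8090 (R=0.1250) → pose (0.5478, -1.0853, 1.8090)
step 3: θ'=1.8090 (straight) → pose (0.1939, 0.3723, 1.8090)
step 4: θ'=-0.1910 (R=0.2500) → pose (-0.0965, 0.0679, -0.1910)
step 5: θ'=-1.3160 (R=2.0000) → pose (-1.6523, 1.5274, -1.3160)

(-1.6523, 1.5274, -1.3160)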